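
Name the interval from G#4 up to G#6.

G to G is the same letter name, plus 2 octaves — that makes it a fifteenth of some quality.
Counting semitones, G#4→G#6 is 24, which is the perfect fifteenth.
(Equivalently, a compound perfect octave: a perfect octave plus an octave.)

perfect fifteenth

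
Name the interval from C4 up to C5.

P8

C to C is the same letter name, plus an octave, so the interval is some kind of octave.
C4 to C5 is 12 semitones, matching the perfect octave exactly, so the quality is perfect.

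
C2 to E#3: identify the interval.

A10

C to E spans three letter names (C-D-E), plus an octave: a tenth.
The major tenth is 16 semitones; here we have 17, one semitone wider: augmented.
(Equivalently, a compound augmented third: an augmented third plus an octave.)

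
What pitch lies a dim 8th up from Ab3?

Abb4

The letter stays A (same as the start), shifted an octave up.
Moving 11 semitones up from Ab3 (the size of a diminished octave) reaches Abb4.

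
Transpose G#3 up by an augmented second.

The second takes the letter from G up to A.
An augmented second is 3 semitones; 3 semitones up from G#3 gives A##3.

A##3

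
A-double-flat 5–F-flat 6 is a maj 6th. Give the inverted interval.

The rule of nine gives the new number: 9 − 6 = 3, so a sixth becomes a third.
Quality inverts too: major becomes minor. That makes the inversion a minor third.

minor third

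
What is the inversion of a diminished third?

augmented sixth

Interval numbers invert to sum to nine: 3 + 6 = 9, so a third inverts to a sixth.
The quality also flips — diminished becomes augmented — giving an augmented sixth.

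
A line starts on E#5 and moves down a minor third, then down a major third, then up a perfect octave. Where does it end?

A#5

E#5 down a minor third → C##5 (3 semitones).
Down a major third from C##5: A#4 (4 semitones down).
Up a perfect octave from A#4: A#5 (12 semitones up).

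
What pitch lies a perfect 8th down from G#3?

For an octave the letter name doesn't change: still G, an octave down.
Moving 12 semitones down from G#3 (the size of a perfect octave) reaches G#2.

G#2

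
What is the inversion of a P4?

P5

The rule of nine gives the new number: 9 − 4 = 5, so a fourth becomes a fifth.
The quality also flips — perfect stays perfect — giving a perfect fifth.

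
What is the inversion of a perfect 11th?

perfect fifth

First reduce the compound perfect eleventh to its simple form, a perfect fourth.
Interval numbers invert to sum to nine: 4 + 5 = 9, so a fourth inverts to a fifth.
Quality inverts too: perfect stays perfect. That makes the inversion a perfect fifth.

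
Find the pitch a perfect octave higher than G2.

An octave keeps the letter name G, an octave up from G.
A perfect octave is 12 semitones; 12 semitones up from G2 gives G3.

G3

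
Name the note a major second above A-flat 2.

B-flat 2

Counting two letter names up from A lands on B.
A major second is 2 semitones; 2 semitones up from Ab2 gives Bb2.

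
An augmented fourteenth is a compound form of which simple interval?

Each octave removed subtracts seven from the number: 14 − 7 = 7.
Quality carries through unchanged, so the simple form is an augmented seventh.

A7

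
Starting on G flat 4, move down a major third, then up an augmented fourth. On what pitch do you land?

A flat 4

Gb4 down a major third → Ebb4 (4 semitones).
Up an augmented fourth from Ebb4: Ab4 (6 semitones up).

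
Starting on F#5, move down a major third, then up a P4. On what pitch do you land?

G5

F#5 down a major third → D5 (4 semitones).
Up a perfect fourth from D5: G5 (5 semitones up).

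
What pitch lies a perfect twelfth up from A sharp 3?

Counting five letter names plus an octave up from A lands on E.
A perfect twelfth is 19 semitones; 19 semitones up from A#3 gives E#5.

E sharp 5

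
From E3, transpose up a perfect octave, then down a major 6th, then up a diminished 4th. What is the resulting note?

Cb4

Up a perfect octave from E3: E4 (12 semitones up).
Down a major sixth from E4: G3 (9 semitones down).
G3 up a diminished fourth → Cb4 (4 semitones).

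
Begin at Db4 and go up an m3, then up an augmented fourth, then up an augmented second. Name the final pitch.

C#5

Up a minor third from Db4: Fb4 (3 semitones up).
An augmented fourth up from Fb4 is Bb4.
An augmented second up from Bb4 is C#5.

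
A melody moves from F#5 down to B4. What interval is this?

Descending from F#5 to B4 is the same interval as ascending B4 to F#5.
B to F spans five letter names (B-C-D-E-F): a fifth.
Counting semitones, B4→F#5 is 7, which is the perfect fifth.

perfect fifth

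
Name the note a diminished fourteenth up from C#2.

The fourteenth's letter: C up seven letter names plus an octave → B.
A diminished fourteenth is 21 semitones; 21 semitones up from C#2 gives Bb3.

Bb3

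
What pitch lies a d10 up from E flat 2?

G double-flat 3

The tenth's letter: E up three letter names plus an octave → G.
A diminished tenth is 14 semitones; 14 semitones up from Eb2 gives Gbb3.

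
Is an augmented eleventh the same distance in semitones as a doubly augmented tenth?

Yes

An augmented eleventh = 18 semitones = a doubly augmented tenth; enharmonically equal.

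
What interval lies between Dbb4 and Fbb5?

D to F spans three letter names (D-E-F), plus an octave, so the interval is some kind of tenth.
At 15 semitones, Dbb4→Fbb5 falls one short of a major tenth: minor.
(Equivalently, a compound minor third: a minor third plus an octave.)

minor 10th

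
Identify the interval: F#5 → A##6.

augmented tenth

F to A spans three letter names (F-G-A), plus an octave — that makes it a tenth of some quality.
F#5 to A##6 spans 17 semitones — one semitone wider than the major tenth (16) — giving an augmented tenth.
(Equivalently, a compound augmented third: an augmented third plus an octave.)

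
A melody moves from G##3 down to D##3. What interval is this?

perfect 4th

Descending from G##3 to D##3 is the same interval as ascending D##3 to G##3.
D to G spans four letter names (D-E-F-G): a fourth.
D##3 to G##3 is 5 semitones, matching the perfect fourth exactly, so the quality is perfect.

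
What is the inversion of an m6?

Interval numbers invert to sum to nine: 6 + 3 = 9, so a sixth inverts to a third.
The quality also flips — minor becomes major — giving a major third.

M3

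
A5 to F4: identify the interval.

Descending from A5 to F4 is the same interval as ascending F4 to A5.
F to A spans three letter names (F-G-A), plus an octave: a tenth.
The major tenth spans 16 semitones, and F4 to A5 is exactly 16 semitones — so this is a major tenth.
(Equivalently, a compound major third: a major third plus an octave.)

major tenth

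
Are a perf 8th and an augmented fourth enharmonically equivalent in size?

No

12 semitones (perfect octave) vs 6 semitones (augmented fourth): not equal.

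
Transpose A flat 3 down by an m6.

The sixth takes the letter from A down to C.
A minor sixth is 8 semitones; 8 semitones down from Ab3 gives C3.

C 3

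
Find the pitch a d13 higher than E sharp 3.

Six letters up from E (plus an octave) reaches C.
A diminished thirteenth spans 19 semitones, so from E#3 the target pitch is C5.

C 5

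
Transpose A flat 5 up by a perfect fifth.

E flat 6

Five letter names up from A: E.
A perfect fifth is 7 semitones; 7 semitones up from Ab5 gives Eb6.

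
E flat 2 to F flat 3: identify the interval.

E to F spans two letter names (E-F), plus an octave: a ninth.
At 13 semitones, Eb2→Fb3 falls one short of a major ninth: minor.
(Equivalently, a compound minor second: a minor second plus an octave.)

minor 9th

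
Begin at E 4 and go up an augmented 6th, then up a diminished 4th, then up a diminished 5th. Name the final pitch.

C 6

An augmented sixth up from E4 is C##5.
C##5 up a diminished fourth → F#5 (4 semitones).
Up a diminished fifth from F#5: C6 (6 semitones up).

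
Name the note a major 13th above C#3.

Counting six letter names plus an octave up from C lands on A.
A major thirteenth spans 21 semitones, so from C#3 the target pitch is A#4.

A#4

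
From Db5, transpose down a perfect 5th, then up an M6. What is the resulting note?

Db5 down a perfect fifth → Gb4 (7 semitones).
A major sixth up from Gb4 is Eb5.

Eb5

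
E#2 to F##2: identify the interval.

major second

E to F spans two letter names (E-F): a second.
E#2 to F##2 is 2 semitones, matching the major second exactly, so the quality is major.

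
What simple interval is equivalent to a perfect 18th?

perfect 4th

Take out 2 octaves (14 from the number): 18 − 14 = 4.
Quality carries through unchanged, so the simple form is a perfect fourth.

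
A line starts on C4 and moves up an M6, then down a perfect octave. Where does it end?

A major sixth up from C4 is A4.
A perfect octave down from A4 is A3.

A3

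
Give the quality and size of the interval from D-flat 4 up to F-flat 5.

D to F spans three letter names (D-E-F), plus an octave — that makes it a tenth of some quality.
A major tenth would be 16 semitones, but Db4 to Fb5 is 15 — one semitone narrower, making it a minor tenth.
(Equivalently, a compound minor third: a minor third plus an octave.)

minor tenth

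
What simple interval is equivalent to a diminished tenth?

Each octave removed subtracts seven from the number: 10 − 7 = 3.
So a diminished tenth is an octave plus a diminished third. The quality is unchanged.

diminished 3rd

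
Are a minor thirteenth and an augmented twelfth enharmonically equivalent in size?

A minor thirteenth = 20 semitones = an augmented twelfth; enharmonically equal.

Yes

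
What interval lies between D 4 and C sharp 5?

major 7th

D to C spans seven letter names (D-E-F-G-A-B-C): a seventh.
D4 to C#5 is 11 semitones, matching the major seventh exactly, so the quality is major.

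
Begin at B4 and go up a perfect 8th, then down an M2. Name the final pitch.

B4 up a perfect octave → B5 (12 semitones).
Down a major second from B5: A5 (2 semitones down).

A5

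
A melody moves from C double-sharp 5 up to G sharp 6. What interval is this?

C to G spans five letter names (C-D-E-F-G), plus an octave: a twelfth.
The perfect twelfth is 19 semitones; here we have 18, one semitone narrower: diminished.
(Equivalently, a compound diminished fifth: a diminished fifth plus an octave.)

diminished twelfth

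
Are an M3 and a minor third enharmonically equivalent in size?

4 semitones (major third) vs 3 semitones (minor third): not equal.

No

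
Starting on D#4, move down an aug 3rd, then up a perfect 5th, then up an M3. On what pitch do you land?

D#4 down an augmented third → Bb3 (5 semitones).
Bb3 up a perfect fifth → F4 (7 semitones).
A major third up from F4 is A4.

A4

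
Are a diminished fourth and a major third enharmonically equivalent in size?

Yes

Both span 4 semitones: a diminished fourth and a major third are the same chromatic distance.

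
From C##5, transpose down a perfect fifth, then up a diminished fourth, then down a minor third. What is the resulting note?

A perfect fifth down from C##5 is F##4.
A diminished fourth up from F##4 is B4.
B4 down a minor third → G#4 (3 semitones).

G#4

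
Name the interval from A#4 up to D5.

A to D spans four letter names (A-B-C-D) — that makes it a fourth of some quality.
A#4 to D5 spans 4 semitones — one semitone narrower than the perfect fourth (5) — giving a diminished fourth.

d4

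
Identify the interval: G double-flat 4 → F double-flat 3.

M9

Descending from Gbb4 to Fbb3 is the same interval as ascending Fbb3 to Gbb4.
F to G spans two letter names (F-G), plus an octave, so the interval is some kind of ninth.
The major ninth spans 14 semitones, and Fbb3 to Gbb4 is exactly 14 semitones — so this is a major ninth.
(Equivalently, a compound major second: a major second plus an octave.)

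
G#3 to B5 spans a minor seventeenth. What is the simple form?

Take out 2 octaves (14 from the number): 17 − 14 = 3.
That makes a minor seventeenth a compound minor third — 2 octaves plus a minor third.

minor third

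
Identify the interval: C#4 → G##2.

d11

Descending from C#4 to G##2 is the same interval as ascending G##2 to C#4.
G to C spans four letter names (G-A-B-C), plus an octave: an eleventh.
G##2 to C#4 spans 16 semitones — one semitone narrower than the perfect eleventh (17) — giving a diminished eleventh.
(Equivalently, a compound diminished fourth: a diminished fourth plus an octave.)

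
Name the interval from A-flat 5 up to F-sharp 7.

A13

A to F spans six letter names (A-B-C-D-E-F), plus an octave, so the interval is some kind of thirteenth.
Ab5 to F#7 spans 22 semitones — one semitone wider than the major thirteenth (21) — giving an augmented thirteenth.
(Equivalently, a compound augmented sixth: an augmented sixth plus an octave.)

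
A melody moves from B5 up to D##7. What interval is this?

augmented tenth

B to D spans three letter names (B-C-D), plus an octave: a tenth.
B5 to D##7 spans 17 semitones — one semitone wider than the major tenth (16) — giving an augmented tenth.
(Equivalently, a compound augmented third: an augmented third plus an octave.)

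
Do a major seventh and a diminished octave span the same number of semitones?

A major seventh = 11 semitones = a diminished octave; enharmonically equal.

Yes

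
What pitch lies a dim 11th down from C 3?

G sharp 1

The eleventh's letter: C down four letter names plus an octave → G.
Moving 16 semitones down from C3 (the size of a diminished eleventh) reaches G#1.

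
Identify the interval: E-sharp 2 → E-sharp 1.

perfect octave

Descending from E#2 to E#1 is the same interval as ascending E#1 to E#2.
E to E is the same letter name, plus an octave, so the interval is some kind of octave.
Counting semitones, E#1→E#2 is 12, which is the perfect octave.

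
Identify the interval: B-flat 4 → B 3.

Descending from Bb4 to B3 is the same interval as ascending B3 to Bb4.
B to B is the same letter name, plus an octave, so the interval is some kind of octave.
The perfect octave is 12 semitones; here we have 11, one semitone narrower: diminished.

diminished 8th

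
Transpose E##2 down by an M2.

The second takes the letter from E down to D.
A major second is 2 semitones; 2 semitones down from E##2 gives D##2.

D##2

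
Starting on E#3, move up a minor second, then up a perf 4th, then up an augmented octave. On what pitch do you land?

B#4

Up a minor second from E#3: F#3 (1 semitone up).
Up a perfect fourth from F#3: B3 (5 semitones up).
Up an augmented octave from B3: B#4 (13 semitones up).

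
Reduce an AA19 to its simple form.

Take out 2 octaves (14 from the number): 19 − 14 = 5.
Quality carries through unchanged, so the simple form is a doubly augmented fifth.

doubly augmented 5th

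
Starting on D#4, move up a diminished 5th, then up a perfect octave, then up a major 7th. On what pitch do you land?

G#6

Up a diminished fifth from D#4: A4 (6 semitones up).
Up a perfect octave from A4: A5 (12 semitones up).
A5 up a major seventh → G#6 (11 semitones).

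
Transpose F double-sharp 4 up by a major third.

The third takes the letter from F up to A.
A major third spans 4 semitones, so from F##4 the target pitch is A##4.

A double-sharp 4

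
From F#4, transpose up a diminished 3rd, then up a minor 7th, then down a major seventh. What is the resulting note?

Abb4

A diminished third up from F#4 is Ab4.
Up a minor seventh from Ab4: Gb5 (10 semitones up).
A major seventh down from Gb5 is Abb4.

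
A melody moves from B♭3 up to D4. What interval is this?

major third

B to D spans three letter names (B-C-D), so the interval is some kind of third.
Bb3 to D4 is 4 semitones, matching the major third exactly, so the quality is major.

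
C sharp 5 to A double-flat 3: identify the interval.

doubly augmented 10th

Descending from C#5 to Abb3 is the same interval as ascending Abb3 to C#5.
A to C spans three letter names (A-B-C), plus an octave, so the interval is some kind of tenth.
A major tenth would be 16 semitones; Abb3 to C#5 is 18, two semitones wider, so the interval is doubly augmented.
(Equivalently, a compound doubly augmented third: a doubly augmented third plus an octave.)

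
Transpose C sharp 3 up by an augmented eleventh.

F double-sharp 4

The eleventh's letter: C up four letter names plus an octave → F.
An augmented eleventh spans 18 semitones, so from C#3 the target pitch is F##4.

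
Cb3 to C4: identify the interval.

C to C is the same letter name, plus an octave: an octave.
Cb3 to C4 spans 13 semitones — one semitone wider than the perfect octave (12) — giving an augmented octave.

A8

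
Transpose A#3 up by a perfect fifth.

Five letter names up from A: E.
A perfect fifth spans 7 semitones, so from A#3 the target pitch is E#4.

E#4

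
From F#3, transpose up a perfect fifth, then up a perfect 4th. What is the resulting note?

F#4

Up a perfect fifth from F#3: C#4 (7 semitones up).
C#4 up a perfect fourth → F#4 (5 semitones).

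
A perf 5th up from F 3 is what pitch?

Counting five letter names up from F lands on C.
A perfect fifth spans 7 semitones, so from F3 the target pitch is C4.

C 4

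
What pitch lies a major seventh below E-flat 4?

Seven letter names down from E: F.
A major seventh is 11 semitones; 11 semitones down from Eb4 gives Fb3.

F-flat 3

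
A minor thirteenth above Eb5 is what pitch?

Cb7

Six letters up from E (plus an octave) reaches C.
A minor thirteenth is 20 semitones; 20 semitones up from Eb5 gives Cb7.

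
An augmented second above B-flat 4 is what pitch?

C-sharp 5

Counting two letter names up from B lands on C.
Moving 3 semitones up from Bb4 (the size of an augmented second) reaches C#5.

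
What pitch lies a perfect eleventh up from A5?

Four letters up from A (plus an octave) reaches D.
A perfect eleventh spans 17 semitones, so from A5 the target pitch is D7.

D7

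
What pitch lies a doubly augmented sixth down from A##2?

Six letter names down from A: C.
A doubly augmented sixth spans 11 semitones, so from A##2 the target pitch is C2.

C2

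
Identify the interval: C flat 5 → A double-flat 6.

C to A spans six letter names (C-D-E-F-G-A), plus an octave — that makes it a thirteenth of some quality.
A major thirteenth would be 21 semitones, but Cb5 to Abb6 is 20 — one semitone narrower, making it a minor thirteenth.
(Equivalently, a compound minor sixth: a minor sixth plus an octave.)

minor 13th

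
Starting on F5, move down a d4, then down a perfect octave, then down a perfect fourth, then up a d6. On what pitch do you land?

Eb4

A diminished fourth down from F5 is C#5.
A perfect octave down from C#5 is C#4.
Down a perfect fourth from C#4: G#3 (5 semitones down).
A diminished sixth up from G#3 is Eb4.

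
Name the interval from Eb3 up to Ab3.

E to A spans four letter names (E-F-G-A), so the interval is some kind of fourth.
The perfect fourth spans 5 semitones, and Eb3 to Ab3 is exactly 5 semitones — so this is a perfect fourth.

P4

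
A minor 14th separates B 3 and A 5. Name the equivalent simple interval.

Each octave removed subtracts seven from the number: 14 − 7 = 7.
Quality carries through unchanged, so the simple form is a minor seventh.

minor seventh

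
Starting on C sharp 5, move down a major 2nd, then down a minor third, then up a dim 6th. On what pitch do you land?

E flat 5

C#5 down a major second → B4 (2 semitones).
B4 down a minor third → G#4 (3 semitones).
Up a diminished sixth from G#4: Eb5 (7 semitones up).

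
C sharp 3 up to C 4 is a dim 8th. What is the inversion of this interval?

augmented 1st

Interval numbers invert to sum to nine: 8 + 1 = 9, so an octave inverts to a unison.
The quality also flips — diminished becomes augmented — giving an augmented unison.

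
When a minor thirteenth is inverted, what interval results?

First reduce the compound minor thirteenth to its simple form, a minor sixth.
The rule of nine gives the new number: 9 − 6 = 3, so a sixth becomes a third.
The quality also flips — minor becomes major — giving a major third.

M3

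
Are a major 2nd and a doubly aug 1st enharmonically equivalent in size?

Yes

A major second = 2 semitones = a doubly augmented unison; enharmonically equal.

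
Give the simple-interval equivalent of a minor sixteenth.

Subtracting seven from the interval number removes an octave: 16 − 14 = 2.
That makes a minor sixteenth a compound minor second — 2 octaves plus a minor second.

minor second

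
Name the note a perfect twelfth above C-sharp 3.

Five letters up from C (plus an octave) reaches G.
A perfect twelfth is 19 semitones; 19 semitones up from C#3 gives G#4.

G-sharp 4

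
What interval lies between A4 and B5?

M9

A to B spans two letter names (A-B), plus an octave: a ninth.
Counting semitones, A4→B5 is 14, which is the major ninth.
(Equivalently, a compound major second: a major second plus an octave.)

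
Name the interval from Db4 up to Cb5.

D to C spans seven letter names (D-E-F-G-A-B-C) — that makes it a seventh of some quality.
At 10 semitones, Db4→Cb5 falls one short of a major seventh: minor.

minor 7th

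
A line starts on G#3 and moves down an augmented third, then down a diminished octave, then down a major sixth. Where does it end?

G1

An augmented third down from G#3 is Eb3.
Eb3 down a diminished octave → E2 (11 semitones).
A major sixth down from E2 is G1.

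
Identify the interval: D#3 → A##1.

Descending from D#3 to A##1 is the same interval as ascending A##1 to D#3.
A to D spans four letter names (A-B-C-D), plus an octave, so the interval is some kind of eleventh.
The perfect eleventh is 17 semitones; here we have 16, one semitone narrower: diminished.
(Equivalently, a compound diminished fourth: a diminished fourth plus an octave.)

diminished eleventh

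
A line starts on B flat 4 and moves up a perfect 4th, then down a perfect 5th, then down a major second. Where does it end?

Up a perfect fourth from Bb4: Eb5 (5 semitones up).
Eb5 down a perfect fifth → Ab4 (7 semitones).
Down a major second from Ab4: Gb4 (2 semitones down).

G flat 4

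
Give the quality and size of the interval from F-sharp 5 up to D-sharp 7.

F to D spans six letter names (F-G-A-B-C-D), plus an octave, so the interval is some kind of thirteenth.
The major thirteenth spans 21 semitones, and F#5 to D#7 is exactly 21 semitones — so this is a major thirteenth.
(Equivalently, a compound major sixth: a major sixth plus an octave.)

major 13th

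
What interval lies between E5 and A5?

perfect fourth

E to A spans four letter names (E-F-G-A) — that makes it a fourth of some quality.
Counting semitones, E5→A5 is 5, which is the perfect fourth.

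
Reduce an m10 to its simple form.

Subtracting seven from the interval number removes an octave: 10 − 7 = 3.
Quality carries through unchanged, so the simple form is a minor third.

minor 3rd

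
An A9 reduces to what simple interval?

augmented second

Each octave removed subtracts seven from the number: 9 − 7 = 2.
Quality carries through unchanged, so the simple form is an augmented second.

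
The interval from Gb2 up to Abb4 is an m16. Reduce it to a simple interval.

Subtracting seven from the interval number removes an octave: 16 − 14 = 2.
So a minor sixteenth is 2 octaves plus a minor second. The quality is unchanged.

m2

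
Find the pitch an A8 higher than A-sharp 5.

An octave keeps the letter name A, an octave up from A.
An augmented octave spans 13 semitones, so from A#5 the target pitch is A##6.

A-double-sharp 6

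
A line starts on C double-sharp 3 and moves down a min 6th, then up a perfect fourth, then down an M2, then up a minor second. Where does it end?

A sharp 2

C##3 down a minor sixth → E##2 (8 semitones).
A perfect fourth up from E##2 is A##2.
Down a major second from A##2: G##2 (2 semitones down).
Up a minor second from G##2: A#2 (1 semitone up).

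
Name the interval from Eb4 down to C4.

minor third

Descending from Eb4 to C4 is the same interval as ascending C4 to Eb4.
C to E spans three letter names (C-D-E): a third.
A major third would be 4 semitones, but C4 to Eb4 is 3 — one semitone narrower, making it a minor third.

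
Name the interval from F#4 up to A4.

F to A spans three letter names (F-G-A): a third.
A major third would be 4 semitones, but F#4 to A4 is 3 — one semitone narrower, making it a minor third.

m3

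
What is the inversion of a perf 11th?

perfect 5th

First reduce the compound perfect eleventh to its simple form, a perfect fourth.
Interval numbers invert to sum to nine: 4 + 5 = 9, so a fourth inverts to a fifth.
The quality also flips — perfect stays perfect — giving a perfect fifth.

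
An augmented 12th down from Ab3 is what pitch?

Dbb2

The twelfth's letter: A down five letter names plus an octave → D.
Moving 20 semitones down from Ab3 (the size of an augmented twelfth) reaches Dbb2.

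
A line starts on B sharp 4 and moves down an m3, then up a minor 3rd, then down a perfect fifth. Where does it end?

E sharp 4

Down a minor third from B#4: G##4 (3 semitones down).
G##4 up a minor third → B#4 (3 semitones).
A perfect fifth down from B#4 is E#4.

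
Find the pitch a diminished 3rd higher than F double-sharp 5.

A 5

The third takes the letter from F up to A.
A diminished third is 2 semitones; 2 semitones up from F##5 gives A5.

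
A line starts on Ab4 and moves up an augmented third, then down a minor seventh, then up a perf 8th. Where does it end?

Ab4 up an augmented third → C#5 (5 semitones).
C#5 down a minor seventh → D#4 (10 semitones).
A perfect octave up from D#4 is D#5.

D#5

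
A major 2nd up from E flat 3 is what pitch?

Counting two letter names up from E lands on F.
Moving 2 semitones up from Eb3 (the size of a major second) reaches F3.

F 3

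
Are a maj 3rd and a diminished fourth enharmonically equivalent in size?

Yes

A major third spans 4 semitones, and a diminished fourth also spans 4 semitones — they're enharmonic.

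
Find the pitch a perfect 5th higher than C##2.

G##2

Counting five letter names up from C lands on G.
Moving 7 semitones up from C##2 (the size of a perfect fifth) reaches G##2.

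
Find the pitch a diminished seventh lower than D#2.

Seven letter names down from D: E.
A diminished seventh is 9 semitones; 9 semitones down from D#2 gives E##1.

E##1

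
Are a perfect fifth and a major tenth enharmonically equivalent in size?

A perfect fifth is 7 semitones but a major tenth is 16 semitones — different sizes.

No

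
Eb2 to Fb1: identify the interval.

Descending from Eb2 to Fb1 is the same interval as ascending Fb1 to Eb2.
F to E spans seven letter names (F-G-A-B-C-D-E), so the interval is some kind of seventh.
Counting semitones, Fb1→Eb2 is 11, which is the major seventh.

major seventh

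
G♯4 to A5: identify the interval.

G to A spans two letter names (G-A), plus an octave, so the interval is some kind of ninth.
A major ninth would be 14 semitones, but G#4 to A5 is 13 — one semitone narrower, making it a minor ninth.
(Equivalently, a compound minor second: a minor second plus an octave.)

minor 9th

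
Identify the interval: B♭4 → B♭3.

P8

Descending from Bb4 to Bb3 is the same interval as ascending Bb3 to Bb4.
B to B is the same letter name, plus an octave, so the interval is some kind of octave.
Counting semitones, Bb3→Bb4 is 12, which is the perfect octave.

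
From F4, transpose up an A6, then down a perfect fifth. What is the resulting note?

F4 up an augmented sixth → D#5 (10 semitones).
Down a perfect fifth from D#5: G#4 (7 semitones down).

G#4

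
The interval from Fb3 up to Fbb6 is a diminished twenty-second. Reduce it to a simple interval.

Take out 2 octaves (14 from the number): 22 − 14 = 8.
Quality carries through unchanged, so the simple form is a diminished octave.

diminished octave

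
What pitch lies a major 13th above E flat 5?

Counting six letter names plus an octave up from E lands on C.
Moving 21 semitones up from Eb5 (the size of a major thirteenth) reaches C7.

C 7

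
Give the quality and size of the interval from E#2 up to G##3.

major 10th

E to G spans three letter names (E-F-G), plus an octave — that makes it a tenth of some quality.
E#2 to G##3 is 16 semitones, matching the major tenth exactly, so the quality is major.
(Equivalently, a compound major third: a major third plus an octave.)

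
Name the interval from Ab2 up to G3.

A to G spans seven letter names (A-B-C-D-E-F-G) — that makes it a seventh of some quality.
The major seventh spans 11 semitones, and Ab2 to G3 is exactly 11 semitones — so this is a major seventh.

major seventh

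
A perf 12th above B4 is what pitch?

F#6

Counting five letter names plus an octave up from B lands on F.
A perfect twelfth spans 19 semitones, so from B4 the target pitch is F#6.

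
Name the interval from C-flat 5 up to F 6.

augmented 11th

C to F spans four letter names (C-D-E-F), plus an octave: an eleventh.
A perfect eleventh would be 17 semitones; Cb5 to F6 is 18, one semitone wider, so the interval is augmented.
(Equivalently, a compound augmented fourth: an augmented fourth plus an octave.)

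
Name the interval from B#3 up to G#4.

minor 6th

B to G spans six letter names (B-C-D-E-F-G): a sixth.
At 8 semitones, B#3→G#4 falls one short of a major sixth: minor.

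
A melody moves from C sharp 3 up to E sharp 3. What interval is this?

C to E spans three letter names (C-D-E) — that makes it a third of some quality.
Counting semitones, C#3→E#3 is 4, which is the major third.

major third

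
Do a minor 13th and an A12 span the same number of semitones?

Yes

Both span 20 semitones: a minor thirteenth and an augmented twelfth are the same chromatic distance.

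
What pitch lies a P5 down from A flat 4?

D flat 4

Five letter names down from A: D.
A perfect fifth spans 7 semitones, so from Ab4 the target pitch is Db4.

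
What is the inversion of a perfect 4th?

P5

Interval numbers invert to sum to nine: 4 + 5 = 9, so a fourth inverts to a fifth.
And perfect stays perfect under inversion, so we get a perfect fifth.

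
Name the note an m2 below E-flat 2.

Counting two letter names down from E lands on D.
A minor second spans 1 semitone, so from Eb2 the target pitch is D2.

D 2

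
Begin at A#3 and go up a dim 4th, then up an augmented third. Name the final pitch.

F##4

A#3 up a diminished fourth → D4 (4 semitones).
D4 up an augmented third → F##4 (5 semitones).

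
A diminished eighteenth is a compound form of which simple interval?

diminished 4th

Each octave removed subtracts seven from the number: 18 − 14 = 4.
That makes a diminished eighteenth a compound diminished fourth — 2 octaves plus a diminished fourth.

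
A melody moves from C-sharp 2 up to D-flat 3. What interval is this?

diminished ninth

C to D spans two letter names (C-D), plus an octave: a ninth.
A major ninth would be 14 semitones; C#2 to Db3 is 12, two semitones narrower, so the interval is diminished.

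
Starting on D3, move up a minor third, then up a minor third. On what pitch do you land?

Ab3

A minor third up from D3 is F3.
Up a minor third from F3: Ab3 (3 semitones up).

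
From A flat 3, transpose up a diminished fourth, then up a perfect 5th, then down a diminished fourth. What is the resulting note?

E flat 4

Up a diminished fourth from Ab3: Dbb4 (4 semitones up).
Up a perfect fifth from Dbb4: Abb4 (7 semitones up).
A diminished fourth down from Abb4 is Eb4.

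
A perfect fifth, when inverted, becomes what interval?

Interval numbers invert to sum to nine: 5 + 4 = 9, so a fifth inverts to a fourth.
Quality inverts too: perfect stays perfect. That makes the inversion a perfect fourth.

perfect 4th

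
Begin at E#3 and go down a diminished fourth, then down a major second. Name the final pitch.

A##2

A diminished fourth down from E#3 is B##2.
B##2 down a major second → A##2 (2 semitones).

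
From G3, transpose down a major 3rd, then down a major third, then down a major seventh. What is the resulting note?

Dbb2

Down a major third from G3: Eb3 (4 semitones down).
A major third down from Eb3 is Cb3.
Cb3 down a major seventh → Dbb2 (11 semitones).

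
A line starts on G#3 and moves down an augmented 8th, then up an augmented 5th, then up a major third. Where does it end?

F##3

An augmented octave down from G#3 is G2.
An augmented fifth up from G2 is D#3.
D#3 up a major third → F##3 (4 semitones).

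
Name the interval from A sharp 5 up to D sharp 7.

P11

A to D spans four letter names (A-B-C-D), plus an octave: an eleventh.
A#5 to D#7 is 17 semitones, matching the perfect eleventh exactly, so the quality is perfect.
(Equivalently, a compound perfect fourth: a perfect fourth plus an octave.)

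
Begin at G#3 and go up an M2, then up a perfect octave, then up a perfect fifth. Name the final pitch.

Up a major second from G#3: A#3 (2 semitones up).
Up a perfect octave from A#3: A#4 (12 semitones up).
A#4 up a perfect fifth → E#5 (7 semitones).

E#5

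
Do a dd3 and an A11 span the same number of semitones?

A doubly diminished third spans 1 semitone; an augmented eleventh spans 18 semitones. They differ by 17.

No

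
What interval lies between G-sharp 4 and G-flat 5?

doubly diminished octave

G to G is the same letter name, plus an octave: an octave.
The perfect octave is 12 semitones; here we have 10, two semitones narrower: doubly diminished.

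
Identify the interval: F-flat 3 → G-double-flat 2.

M7

Descending from Fb3 to Gbb2 is the same interval as ascending Gbb2 to Fb3.
G to F spans seven letter names (G-A-B-C-D-E-F), so the interval is some kind of seventh.
The major seventh spans 11 semitones, and Gbb2 to Fb3 is exactly 11 semitones — so this is a major seventh.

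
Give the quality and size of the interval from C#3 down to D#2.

m7

Descending from C#3 to D#2 is the same interval as ascending D#2 to C#3.
D to C spans seven letter names (D-E-F-G-A-B-C), so the interval is some kind of seventh.
D#2 to C#3 is 10 semitones, a half step short of the major seventh (11), so this is minor.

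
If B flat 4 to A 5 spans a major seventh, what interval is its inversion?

minor 2nd

The rule of nine gives the new number: 9 − 7 = 2, so a seventh becomes a second.
Quality inverts too: major becomes minor. That makes the inversion a minor second.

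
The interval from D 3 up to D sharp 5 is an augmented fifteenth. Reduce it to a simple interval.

augmented octave

Take out an octave (7 from the number): 15 − 7 = 8.
So an augmented fifteenth is an octave plus an augmented octave. The quality is unchanged.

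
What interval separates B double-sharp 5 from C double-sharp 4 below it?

major fourteenth

Descending from B##5 to C##4 is the same interval as ascending C##4 to B##5.
C to B spans seven letter names (C-D-E-F-G-A-B), plus an octave — that makes it a fourteenth of some quality.
C##4 to B##5 is 23 semitones, matching the major fourteenth exactly, so the quality is major.
(Equivalently, a compound major seventh: a major seventh plus an octave.)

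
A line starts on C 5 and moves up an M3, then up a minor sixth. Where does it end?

A major third up from C5 is E5.
Up a minor sixth from E5: C6 (8 semitones up).

C 6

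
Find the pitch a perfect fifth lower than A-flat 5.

Counting five letter names down from A lands on D.
A perfect fifth spans 7 semitones, so from Ab5 the target pitch is Db5.

D-flat 5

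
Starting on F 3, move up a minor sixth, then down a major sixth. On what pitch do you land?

F flat 3

F3 up a minor sixth → Db4 (8 semitones).
Down a major sixth from Db4: Fb3 (9 semitones down).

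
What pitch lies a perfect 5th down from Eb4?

Counting five letter names down from E lands on A.
A perfect fifth spans 7 semitones, so from Eb4 the target pitch is Ab3.

Ab3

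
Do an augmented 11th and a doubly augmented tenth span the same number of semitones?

An augmented eleventh spans 18 semitones, and a doubly augmented tenth also spans 18 semitones — they're enharmonic.

Yes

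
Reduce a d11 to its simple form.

diminished fourth

Each octave removed subtracts seven from the number: 11 − 7 = 4.
That makes a diminished eleventh a compound diminished fourth — an octave plus a diminished fourth.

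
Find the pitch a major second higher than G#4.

A#4

Counting two letter names up from G lands on A.
Moving 2 semitones up from G#4 (the size of a major second) reaches A#4.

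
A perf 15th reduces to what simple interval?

P8

Each octave removed subtracts seven from the number: 15 − 7 = 8.
That makes a perfect fifteenth a compound perfect octave — an octave plus a perfect octave.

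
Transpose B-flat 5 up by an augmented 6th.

Counting six letter names up from B lands on G.
An augmented sixth spans 10 semitones, so from Bb5 the target pitch is G#6.

G-sharp 6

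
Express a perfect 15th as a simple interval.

Take out an octave (7 from the number): 15 − 7 = 8.
Quality carries through unchanged, so the simple form is a perfect octave.

perfect 8th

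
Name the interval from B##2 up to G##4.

B to G spans six letter names (B-C-D-E-F-G), plus an octave — that makes it a thirteenth of some quality.
B##2 to G##4 is 20 semitones, a half step short of the major thirteenth (21), so this is minor.
(Equivalently, a compound minor sixth: a minor sixth plus an octave.)

m13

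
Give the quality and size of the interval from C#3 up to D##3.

C to D spans two letter names (C-D), so the interval is some kind of second.
The major second is 2 semitones; here we have 3, one semitone wider: augmented.

augmented 2nd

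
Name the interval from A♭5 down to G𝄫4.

Descending from Ab5 to Gbb4 is the same interval as ascending Gbb4 to Ab5.
G to A spans two letter names (G-A), plus an octave — that makes it a ninth of some quality.
The major ninth is 14 semitones; here we have 15, one semitone wider: augmented.
(Equivalently, a compound augmented second: an augmented second plus an octave.)

augmented 9th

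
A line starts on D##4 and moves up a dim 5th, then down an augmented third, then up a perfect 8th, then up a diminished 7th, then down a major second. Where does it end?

A diminished fifth up from D##4 is A#4.
An augmented third down from A#4 is F4.
F4 up a perfect octave → F5 (12 semitones).
F5 up a diminished seventh → Ebb6 (9 semitones).
Down a major second from Ebb6: Dbb6 (2 semitones down).

Dbb6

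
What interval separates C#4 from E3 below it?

Descending from C#4 to E3 is the same interval as ascending E3 to C#4.
E to C spans six letter names (E-F-G-A-B-C), so the interval is some kind of sixth.
E3 to C#4 is 9 semitones, matching the major sixth exactly, so the quality is major.

major sixth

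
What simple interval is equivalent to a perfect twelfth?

perfect 5th

Each octave removed subtracts seven from the number: 12 − 7 = 5.
That makes a perfect twelfth a compound perfect fifth — an octave plus a perfect fifth.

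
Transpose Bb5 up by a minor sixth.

The sixth takes the letter from B up to G.
A minor sixth spans 8 semitones, so from Bb5 the target pitch is Gb6.

Gb6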